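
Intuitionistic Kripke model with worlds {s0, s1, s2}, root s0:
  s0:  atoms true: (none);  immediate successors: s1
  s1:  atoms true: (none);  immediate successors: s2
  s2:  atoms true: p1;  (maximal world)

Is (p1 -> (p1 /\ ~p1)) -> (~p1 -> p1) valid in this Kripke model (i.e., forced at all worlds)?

Yes

s0 ||- (p1 -> (p1 /\ ~p1)) -> (~p1 -> p1) vacuously: no world accessible from s0 forces the antecedent p1 -> (p1 /\ ~p1).
Since the root s0 forces (p1 -> (p1 /\ ~p1)) -> (~p1 -> p1) and forcing is persistent (monotone upward), every world forces it.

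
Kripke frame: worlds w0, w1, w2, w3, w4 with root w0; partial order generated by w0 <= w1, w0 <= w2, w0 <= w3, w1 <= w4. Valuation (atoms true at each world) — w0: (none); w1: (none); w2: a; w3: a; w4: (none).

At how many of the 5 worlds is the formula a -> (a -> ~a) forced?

2

w0: does not force it — w0 ||-/- a -> (a -> ~a): at the accessible world w2, w2 ||- a but w2 ||-/- a -> ~a.
w1: forces it.
w2: does not force it.
w3: does not force it.
w4: forces it.
Worlds forcing the formula: {w1, w4}.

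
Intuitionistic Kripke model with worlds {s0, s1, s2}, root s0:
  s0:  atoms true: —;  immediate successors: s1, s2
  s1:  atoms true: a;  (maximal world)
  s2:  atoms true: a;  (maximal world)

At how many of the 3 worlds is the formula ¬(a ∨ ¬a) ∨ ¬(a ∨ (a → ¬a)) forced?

0

s0: does not force it — s0 ⊮ ¬(a ∨ ¬a) ∨ ¬(a ∨ (a → ¬a)): neither disjunct is forced at s0.
s1: does not force it — s1 ⊮ ¬(a ∨ ¬a) ∨ ¬(a ∨ (a → ¬a)): neither disjunct is forced at s1.
s2: does not force it.
Worlds forcing the formula: { }.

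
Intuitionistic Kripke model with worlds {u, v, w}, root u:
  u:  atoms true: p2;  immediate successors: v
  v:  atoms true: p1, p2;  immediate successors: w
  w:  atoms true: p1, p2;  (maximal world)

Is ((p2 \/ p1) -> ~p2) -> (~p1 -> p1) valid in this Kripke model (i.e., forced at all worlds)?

u ||- ((p2 \/ p1) -> ~p2) -> (~p1 -> p1) vacuously: no world accessible from u forces the antecedent (p2 \/ p1) -> ~p2.
Since the root u forces ((p2 \/ p1) -> ~p2) -> (~p1 -> p1) and forcing is persistent (monotone upward), every world forces it.

Yes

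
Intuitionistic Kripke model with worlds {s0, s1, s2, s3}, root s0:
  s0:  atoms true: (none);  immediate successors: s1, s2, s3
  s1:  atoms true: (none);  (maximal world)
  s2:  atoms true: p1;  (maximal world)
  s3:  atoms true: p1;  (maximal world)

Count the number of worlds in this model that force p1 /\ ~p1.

s0: does not force it — s0 ||-/- p1 /\ ~p1 since s0 fails p1.
s1: does not force it — s1 ||-/- p1 /\ ~p1 since s1 fails p1.
s2: does not force it.
s3: does not force it.
Worlds forcing the formula: { }.

0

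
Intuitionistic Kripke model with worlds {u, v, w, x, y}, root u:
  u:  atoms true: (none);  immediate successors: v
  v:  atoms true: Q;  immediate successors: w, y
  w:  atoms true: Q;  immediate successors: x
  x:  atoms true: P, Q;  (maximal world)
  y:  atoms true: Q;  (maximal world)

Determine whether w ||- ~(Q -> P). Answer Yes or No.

No

w ||-/- ~(Q -> P) since x is accessible from w and x ||- Q -> P.
x ||- Q -> P: every world accessible from x that forces Q (namely x) also forces P.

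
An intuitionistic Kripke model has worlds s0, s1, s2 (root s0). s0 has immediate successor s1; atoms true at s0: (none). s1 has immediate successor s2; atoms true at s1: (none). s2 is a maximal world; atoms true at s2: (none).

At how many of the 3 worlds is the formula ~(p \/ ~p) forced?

s0: does not force it — s0 ||-/- ~(p \/ ~p) since s0 is accessible from s0 and s0 ||- p \/ ~p.
s1: does not force it — s1 ||-/- ~(p \/ ~p) since s1 is accessible from s1 and s1 ||- p \/ ~p.
s2: does not force it.
Worlds forcing the formula: { }.

0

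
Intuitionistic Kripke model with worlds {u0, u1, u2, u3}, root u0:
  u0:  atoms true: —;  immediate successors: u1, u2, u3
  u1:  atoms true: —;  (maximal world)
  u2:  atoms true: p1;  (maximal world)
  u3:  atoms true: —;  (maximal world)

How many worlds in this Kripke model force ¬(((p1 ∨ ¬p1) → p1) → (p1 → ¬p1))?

u0: does not force it — u0 ⊮ ¬(((p1 ∨ ¬p1) → p1) → (p1 → ¬p1)) since u1 is accessible from u0 and u1 ⊩ ((p1 ∨ ¬p1) → p1) → (p1 → ¬p1).
u1: does not force it.
u2: forces it.
u3: does not force it.
Worlds forcing the formula: {u2}.

1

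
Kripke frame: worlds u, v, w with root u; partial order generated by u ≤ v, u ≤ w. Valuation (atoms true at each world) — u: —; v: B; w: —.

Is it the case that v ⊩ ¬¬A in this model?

v ⊮ ¬¬A since v is accessible from v and v ⊩ ¬A.
v ⊩ ¬A: no world accessible from v forces A.

No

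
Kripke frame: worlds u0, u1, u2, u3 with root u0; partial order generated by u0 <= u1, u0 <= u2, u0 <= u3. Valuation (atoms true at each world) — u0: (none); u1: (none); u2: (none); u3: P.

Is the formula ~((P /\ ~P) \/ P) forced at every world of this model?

Not every world: u0 ||-/- ~((P /\ ~P) \/ P).
u0 ||-/- ~((P /\ ~P) \/ P) since u3 is accessible from u0 and u3 ||- (P /\ ~P) \/ P.
u3 ||- (P /\ ~P) \/ P via the disjunct P.

No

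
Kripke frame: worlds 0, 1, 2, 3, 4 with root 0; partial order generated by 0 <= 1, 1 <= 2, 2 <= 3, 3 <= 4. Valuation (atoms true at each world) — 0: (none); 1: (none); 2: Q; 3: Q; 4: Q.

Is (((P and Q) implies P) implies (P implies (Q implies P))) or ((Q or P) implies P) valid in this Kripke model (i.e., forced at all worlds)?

0 forces (((P and Q) implies P) implies (P implies (Q implies P))) or ((Q or P) implies P) via the disjunct ((P and Q) implies P) implies (P implies (Q implies P)).
Since the root 0 forces (((P and Q) implies P) implies (P implies (Q implies P))) or ((Q or P) implies P) and forcing is persistent (monotone upward), every world forces it.

Yes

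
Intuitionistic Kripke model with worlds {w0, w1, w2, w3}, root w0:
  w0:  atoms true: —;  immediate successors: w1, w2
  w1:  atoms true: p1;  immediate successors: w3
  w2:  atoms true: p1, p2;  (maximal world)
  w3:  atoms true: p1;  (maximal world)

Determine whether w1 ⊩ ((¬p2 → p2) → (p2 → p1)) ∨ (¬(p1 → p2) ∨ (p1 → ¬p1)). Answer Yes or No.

w1 ⊩ ((¬p2 → p2) → (p2 → p1)) ∨ (¬(p1 → p2) ∨ (p1 → ¬p1)) via the disjunct (¬p2 → p2) → (p2 → p1).

Yes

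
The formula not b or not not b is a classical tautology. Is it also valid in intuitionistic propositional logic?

No

This is the weak law of excluded middle, which is not intuitionistically valid.
A Kripke countermodel: worlds u, v, w; order generated by u <= v, u <= w; atoms true at each world — u:{}; v:{b}; w:{}.
u does not force not b or not not b: neither disjunct is forced at u.
u does not force not b since v is accessible from u and v forces b.
So the root u does not force the formula.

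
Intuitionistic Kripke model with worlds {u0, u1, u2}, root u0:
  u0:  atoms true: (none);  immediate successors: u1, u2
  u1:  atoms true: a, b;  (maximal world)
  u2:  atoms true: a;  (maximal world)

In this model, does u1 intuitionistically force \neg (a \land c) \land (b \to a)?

Yes

u1 \Vdash \neg (a \land c) \land (b \to a) since u1 forces both conjuncts.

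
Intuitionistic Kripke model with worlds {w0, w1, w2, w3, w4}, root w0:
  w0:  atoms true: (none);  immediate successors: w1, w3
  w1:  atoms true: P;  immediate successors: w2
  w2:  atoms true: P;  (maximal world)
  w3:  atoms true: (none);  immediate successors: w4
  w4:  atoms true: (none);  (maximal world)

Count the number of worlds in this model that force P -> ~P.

2

w0: does not force it — w0 ||-/- P -> ~P: at the accessible world w1, w1 ||- P but w1 ||-/- ~P.
w1: does not force it — w1 ||-/- P -> ~P: already at w1 itself, w1 ||- P but w1 ||-/- ~P.
w2: does not force it — w2 ||-/- P -> ~P: already at w2 itself, w2 ||- P but w2 ||-/- ~P.
w3: forces it.
w4: forces it.
Worlds forcing the formula: {w3, w4}.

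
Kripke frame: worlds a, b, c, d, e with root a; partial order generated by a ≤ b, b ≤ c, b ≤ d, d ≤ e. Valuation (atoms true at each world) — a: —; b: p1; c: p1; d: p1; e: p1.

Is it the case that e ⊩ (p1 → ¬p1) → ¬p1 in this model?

Yes

e ⊩ (p1 → ¬p1) → ¬p1 vacuously: no world accessible from e forces the antecedent p1 → ¬p1.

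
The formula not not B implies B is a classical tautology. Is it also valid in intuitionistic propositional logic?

This is double-negation elimination, which is not intuitionistically valid.
A Kripke countermodel: worlds a, b; order generated by a <= b; atoms true at each world — a:{}; b:{B}.
a does not force not not B implies B: already at a itself, a forces not not B but a does not force B.
a lacks atom B, so a does not force B.
So the root a does not force the formula.

No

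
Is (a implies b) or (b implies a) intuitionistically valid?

No

This is the Gödel–Dummett linearity axiom, which is not intuitionistically valid.
A Kripke countermodel: worlds s0, s1, s2; order generated by s0 <= s1, s0 <= s2; atoms true at each world — s0:{}; s1:{a}; s2:{b}.
s0 does not force (a implies b) or (b implies a): neither disjunct is forced at s0.
s0 does not force a implies b: at the accessible world s1, s1 forces a but s1 does not force b.
s1 lacks atom b, so s1 does not force b.
So the root s0 does not force the formula.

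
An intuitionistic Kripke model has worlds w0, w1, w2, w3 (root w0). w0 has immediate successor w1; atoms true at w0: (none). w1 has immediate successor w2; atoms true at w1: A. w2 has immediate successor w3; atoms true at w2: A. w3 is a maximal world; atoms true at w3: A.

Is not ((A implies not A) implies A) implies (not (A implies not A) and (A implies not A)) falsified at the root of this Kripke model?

No

w0 forces not ((A implies not A) implies A) implies (not (A implies not A) and (A implies not A)) vacuously: no world accessible from w0 forces the antecedent not ((A implies not A) implies A).
So the root w0 forces not ((A implies not A) implies A) implies (not (A implies not A) and (A implies not A)); the model is not a countermodel.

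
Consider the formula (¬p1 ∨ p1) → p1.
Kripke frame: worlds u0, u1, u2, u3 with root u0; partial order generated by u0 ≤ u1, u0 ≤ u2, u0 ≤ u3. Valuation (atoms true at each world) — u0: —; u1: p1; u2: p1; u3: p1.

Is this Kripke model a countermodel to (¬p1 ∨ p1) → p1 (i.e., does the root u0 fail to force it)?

No

u0 ⊩ (¬p1 ∨ p1) → p1: every world accessible from u0 that forces ¬p1 ∨ p1 (namely u1, u2, u3) also forces p1.
So the root u0 forces (¬p1 ∨ p1) → p1; the model is not a countermodel.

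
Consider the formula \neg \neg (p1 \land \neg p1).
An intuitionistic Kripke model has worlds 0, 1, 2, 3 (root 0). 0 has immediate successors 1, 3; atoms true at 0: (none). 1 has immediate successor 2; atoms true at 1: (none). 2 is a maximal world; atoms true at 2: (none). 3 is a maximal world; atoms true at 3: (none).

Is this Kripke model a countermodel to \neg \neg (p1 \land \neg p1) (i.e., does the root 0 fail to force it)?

Yes

0 \nVdash \neg \neg (p1 \land \neg p1) since 0 is accessible from 0 and 0 \Vdash \neg (p1 \land \neg p1).
0 \Vdash \neg (p1 \land \neg p1): no world accessible from 0 forces p1 \land \neg p1.
So the root 0 does not force \neg \neg (p1 \land \neg p1); the model is a countermodel.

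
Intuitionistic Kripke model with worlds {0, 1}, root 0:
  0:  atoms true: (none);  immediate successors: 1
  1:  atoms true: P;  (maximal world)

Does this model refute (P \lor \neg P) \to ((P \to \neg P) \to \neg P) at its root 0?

0 \Vdash (P \lor \neg P) \to ((P \to \neg P) \to \neg P): every world accessible from 0 that forces P \lor \neg P (namely 1) also forces (P \to \neg P) \to \neg P.
So the root 0 forces (P \lor \neg P) \to ((P \to \neg P) \to \neg P); the model is not a countermodel.

No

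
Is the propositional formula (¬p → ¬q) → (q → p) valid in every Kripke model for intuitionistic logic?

This is the converse of contraposition, which is not intuitionistically valid.
A Kripke countermodel: worlds s0, s1; order generated by s0 ≤ s1; atoms true at each world — s0:{q}; s1:{p,q}.
s0 ⊮ (¬p → ¬q) → (q → p): already at s0 itself, s0 ⊩ ¬p → ¬q but s0 ⊮ q → p.
s0 ⊮ q → p: already at s0 itself, s0 ⊩ q but s0 ⊮ p.
s0 lacks atom p, so s0 ⊮ p.
So the root s0 does not force the formula.

No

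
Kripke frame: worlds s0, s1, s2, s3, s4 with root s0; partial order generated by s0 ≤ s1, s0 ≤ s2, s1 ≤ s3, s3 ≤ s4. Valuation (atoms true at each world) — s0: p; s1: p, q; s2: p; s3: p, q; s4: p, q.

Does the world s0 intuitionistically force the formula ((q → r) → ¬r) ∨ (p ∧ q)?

s0 ⊩ ((q → r) → ¬r) ∨ (p ∧ q) via the disjunct (q → r) → ¬r.

Yes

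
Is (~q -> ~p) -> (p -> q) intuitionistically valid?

This is the converse of contraposition, which is not intuitionistically valid.
A Kripke countermodel: worlds u, v; order generated by u <= v; atoms true at each world — u:{p}; v:{p,q}.
u ||-/- (~q -> ~p) -> (p -> q): already at u itself, u ||- ~q -> ~p but u ||-/- p -> q.
u ||-/- p -> q: already at u itself, u ||- p but u ||-/- q.
u lacks atom q, so u ||-/- q.
So the root u does not force the formula.

No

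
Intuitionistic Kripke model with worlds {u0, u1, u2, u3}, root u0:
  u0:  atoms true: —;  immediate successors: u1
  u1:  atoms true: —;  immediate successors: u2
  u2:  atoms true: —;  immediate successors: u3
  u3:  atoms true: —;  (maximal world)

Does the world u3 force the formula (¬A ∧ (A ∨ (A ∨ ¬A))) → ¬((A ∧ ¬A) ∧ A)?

Yes

u3 ⊩ (¬A ∧ (A ∨ (A ∨ ¬A))) → ¬((A ∧ ¬A) ∧ A): every world accessible from u3 that forces ¬A ∧ (A ∨ (A ∨ ¬A)) (namely u3) also forces ¬((A ∧ ¬A) ∧ A).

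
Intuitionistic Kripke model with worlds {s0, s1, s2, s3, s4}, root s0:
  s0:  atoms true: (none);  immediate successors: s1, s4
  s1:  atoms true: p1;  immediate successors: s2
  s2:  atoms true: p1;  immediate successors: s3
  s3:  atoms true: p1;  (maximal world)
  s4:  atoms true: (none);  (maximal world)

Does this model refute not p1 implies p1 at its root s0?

s0 does not force not p1 implies p1: at the accessible world s4, s4 forces not p1 but s4 does not force p1.
s4 lacks atom p1, so s4 does not force p1.
So the root s0 does not force not p1 implies p1; the model is a countermodel.

Yes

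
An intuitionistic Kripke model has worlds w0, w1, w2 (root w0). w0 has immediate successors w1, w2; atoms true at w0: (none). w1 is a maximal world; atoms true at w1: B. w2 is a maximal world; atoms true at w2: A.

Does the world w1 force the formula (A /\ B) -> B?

w1 ||- (A /\ B) -> B vacuously: no world accessible from w1 forces the antecedent A /\ B.

Yes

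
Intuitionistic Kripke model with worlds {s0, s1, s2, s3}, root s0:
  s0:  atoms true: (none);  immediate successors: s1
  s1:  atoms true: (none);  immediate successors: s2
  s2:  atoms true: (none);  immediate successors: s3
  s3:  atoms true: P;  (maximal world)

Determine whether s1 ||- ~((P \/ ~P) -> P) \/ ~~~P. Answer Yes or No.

s1 ||-/- ~((P \/ ~P) -> P) \/ ~~~P: neither disjunct is forced at s1.
s1 ||-/- ~((P \/ ~P) -> P) since s1 is accessible from s1 and s1 ||- (P \/ ~P) -> P.
s1 ||- (P \/ ~P) -> P: every world accessible from s1 that forces P \/ ~P (namely s3) also forces P.

No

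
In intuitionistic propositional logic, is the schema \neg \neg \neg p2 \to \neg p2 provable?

This is triple-negation reduction, which is intuitionistically derivable.
Assume \neg \neg \neg p2 and suppose p2. Then \neg \neg p2 (double-negation introduction), contradicting \neg \neg \neg p2. So \neg p2.

Yes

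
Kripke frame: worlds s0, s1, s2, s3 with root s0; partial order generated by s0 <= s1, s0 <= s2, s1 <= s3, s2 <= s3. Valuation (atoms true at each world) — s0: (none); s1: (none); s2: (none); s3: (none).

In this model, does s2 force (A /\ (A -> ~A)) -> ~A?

Yes

s2 ||- (A /\ (A -> ~A)) -> ~A vacuously: no world accessible from s2 forces the antecedent A /\ (A -> ~A).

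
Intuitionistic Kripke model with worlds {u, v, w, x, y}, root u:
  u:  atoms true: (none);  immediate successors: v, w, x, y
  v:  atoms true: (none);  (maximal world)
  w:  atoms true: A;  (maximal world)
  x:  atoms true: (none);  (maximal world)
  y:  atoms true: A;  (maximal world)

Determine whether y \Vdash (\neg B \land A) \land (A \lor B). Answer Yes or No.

y \Vdash (\neg B \land A) \land (A \lor B) since y forces both conjuncts.

Yes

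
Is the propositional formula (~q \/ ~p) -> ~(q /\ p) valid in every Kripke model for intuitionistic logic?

Yes

This is a constructively valid De Morgan direction (disjunction of negations to negated conjunction), which is intuitionistically derivable.
If ~q holds at a world then no accessible world forces q, hence none forces q /\ p; likewise for ~p.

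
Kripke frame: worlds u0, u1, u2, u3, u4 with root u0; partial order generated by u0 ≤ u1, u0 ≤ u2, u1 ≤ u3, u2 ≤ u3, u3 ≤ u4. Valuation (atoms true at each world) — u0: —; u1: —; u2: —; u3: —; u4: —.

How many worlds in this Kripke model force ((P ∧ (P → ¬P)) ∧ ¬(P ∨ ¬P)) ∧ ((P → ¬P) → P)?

u0: does not force it — u0 ⊮ ((P ∧ (P → ¬P)) ∧ ¬(P ∨ ¬P)) ∧ ((P → ¬P) → P) since u0 fails (P ∧ (P → ¬P)) ∧ ¬(P ∨ ¬P).
u1: does not force it — u1 ⊮ ((P ∧ (P → ¬P)) ∧ ¬(P ∨ ¬P)) ∧ ((P → ¬P) → P) since u1 fails (P ∧ (P → ¬P)) ∧ ¬(P ∨ ¬P).
u2: does not force it — u2 ⊮ ((P ∧ (P → ¬P)) ∧ ¬(P ∨ ¬P)) ∧ ((P → ¬P) → P) since u2 fails (P ∧ (P → ¬P)) ∧ ¬(P ∨ ¬P).
u3: does not force it.
u4: does not force it.
Worlds forcing the formula: { }.

0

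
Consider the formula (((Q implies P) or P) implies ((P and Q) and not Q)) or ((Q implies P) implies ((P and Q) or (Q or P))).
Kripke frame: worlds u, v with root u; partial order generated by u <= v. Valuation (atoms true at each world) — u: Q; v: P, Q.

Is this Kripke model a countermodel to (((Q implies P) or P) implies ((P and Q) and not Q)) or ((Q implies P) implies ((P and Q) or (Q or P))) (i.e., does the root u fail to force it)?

u forces (((Q implies P) or P) implies ((P and Q) and not Q)) or ((Q implies P) implies ((P and Q) or (Q or P))) via the disjunct (Q implies P) implies ((P and Q) or (Q or P)).
So the root u forces (((Q implies P) or P) implies ((P and Q) and not Q)) or ((Q implies P) implies ((P and Q) or (Q or P))); the model is not a countermodel.

No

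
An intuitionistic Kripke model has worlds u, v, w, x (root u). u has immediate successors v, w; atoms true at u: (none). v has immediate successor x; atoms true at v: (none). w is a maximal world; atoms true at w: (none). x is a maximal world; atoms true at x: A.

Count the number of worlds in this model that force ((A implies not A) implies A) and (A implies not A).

u: does not force it — u does not force ((A implies not A) implies A) and (A implies not A) since u fails (A implies not A) implies A.
v: does not force it — v does not force ((A implies not A) implies A) and (A implies not A) since v fails A implies not A.
w: does not force it.
x: does not force it.
Worlds forcing the formula: { }.

0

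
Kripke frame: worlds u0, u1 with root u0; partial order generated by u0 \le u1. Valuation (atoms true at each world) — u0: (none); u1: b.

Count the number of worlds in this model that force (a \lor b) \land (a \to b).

u0: does not force it — u0 \nVdash (a \lor b) \land (a \to b) since u0 fails a \lor b.
u1: forces it.
Worlds forcing the formula: {u1}.

1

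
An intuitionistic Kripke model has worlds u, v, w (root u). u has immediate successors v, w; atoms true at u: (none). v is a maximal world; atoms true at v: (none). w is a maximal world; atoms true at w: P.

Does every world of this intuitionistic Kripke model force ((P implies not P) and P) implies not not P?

u forces ((P implies not P) and P) implies not not P vacuously: no world accessible from u forces the antecedent (P implies not P) and P.
Since the root u forces ((P implies not P) and P) implies not not P and forcing is persistent (monotone upward), every world forces it.

Yes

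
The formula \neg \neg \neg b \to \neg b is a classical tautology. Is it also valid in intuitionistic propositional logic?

This is triple-negation reduction, which is intuitionistically derivable.
Assume \neg \neg \neg b and suppose b. Then \neg \neg b (double-negation introduction), contradicting \neg \neg \neg b. So \neg b.

Yes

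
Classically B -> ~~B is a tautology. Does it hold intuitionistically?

Yes

This is double-negation introduction, which is intuitionistically derivable.
If a world forces B then every accessible world forces B (persistence), so none forces ~B; hence ~~B.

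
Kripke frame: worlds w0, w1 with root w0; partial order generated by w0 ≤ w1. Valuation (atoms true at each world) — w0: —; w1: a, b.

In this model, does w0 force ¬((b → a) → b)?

w0 ⊮ ¬((b → a) → b) since w1 is accessible from w0 and w1 ⊩ (b → a) → b.
w1 ⊩ (b → a) → b: every world accessible from w1 that forces b → a (namely w1) also forces b.

No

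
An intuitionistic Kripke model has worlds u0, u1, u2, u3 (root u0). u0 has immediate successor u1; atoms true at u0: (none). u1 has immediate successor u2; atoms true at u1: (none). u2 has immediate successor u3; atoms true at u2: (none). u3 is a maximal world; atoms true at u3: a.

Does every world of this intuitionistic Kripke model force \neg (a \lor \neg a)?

No

Not every world: u0 \nVdash \neg (a \lor \neg a).
u0 \nVdash \neg (a \lor \neg a) since u3 is accessible from u0 and u3 \Vdash a \lor \neg a.
u3 \Vdash a \lor \neg a via the disjunct a.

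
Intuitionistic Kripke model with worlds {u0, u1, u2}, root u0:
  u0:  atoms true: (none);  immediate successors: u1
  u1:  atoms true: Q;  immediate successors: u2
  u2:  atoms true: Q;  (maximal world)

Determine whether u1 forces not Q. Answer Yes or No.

u1 does not force not Q since u1 is accessible from u1 and u1 forces Q.

No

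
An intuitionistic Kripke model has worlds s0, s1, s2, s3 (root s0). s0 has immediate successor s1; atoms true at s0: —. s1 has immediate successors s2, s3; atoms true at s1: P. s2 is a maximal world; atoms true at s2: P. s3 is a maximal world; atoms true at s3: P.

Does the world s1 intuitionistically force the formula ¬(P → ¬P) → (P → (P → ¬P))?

s1 ⊮ ¬(P → ¬P) → (P → (P → ¬P)): already at s1 itself, s1 ⊩ ¬(P → ¬P) but s1 ⊮ P → (P → ¬P).
s1 ⊮ P → (P → ¬P): already at s1 itself, s1 ⊩ P but s1 ⊮ P → ¬P.
s1 ⊮ P → ¬P: already at s1 itself, s1 ⊩ P but s1 ⊮ ¬P.
s1 ⊮ ¬P since s1 is accessible from s1 and s1 ⊩ P.

No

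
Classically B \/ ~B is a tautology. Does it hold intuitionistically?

This is the law of excluded middle, which is not intuitionistically valid.
A Kripke countermodel: worlds u0, u1; order generated by u0 <= u1; atoms true at each world — u0:{}; u1:{B}.
u0 ||-/- B \/ ~B: neither disjunct is forced at u0.
u0 lacks atom B, so u0 ||-/- B.
So the root u0 does not force the formula.

No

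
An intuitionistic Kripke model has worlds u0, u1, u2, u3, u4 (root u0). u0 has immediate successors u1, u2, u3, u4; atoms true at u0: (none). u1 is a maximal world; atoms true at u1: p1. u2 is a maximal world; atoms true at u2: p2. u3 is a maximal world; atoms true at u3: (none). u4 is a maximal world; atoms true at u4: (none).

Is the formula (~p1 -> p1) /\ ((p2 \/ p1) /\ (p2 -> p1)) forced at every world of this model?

Not every world: u0 ||-/- (~p1 -> p1) /\ ((p2 \/ p1) /\ (p2 -> p1)).
u0 ||-/- (~p1 -> p1) /\ ((p2 \/ p1) /\ (p2 -> p1)) since u0 fails ~p1 -> p1.

No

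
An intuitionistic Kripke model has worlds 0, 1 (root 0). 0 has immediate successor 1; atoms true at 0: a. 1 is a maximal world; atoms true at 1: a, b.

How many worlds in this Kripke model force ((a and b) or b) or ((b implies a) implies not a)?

1

0: does not force it — 0 does not force ((a and b) or b) or ((b implies a) implies not a): neither disjunct is forced at 0.
1: forces it.
Worlds forcing the formula: {1}.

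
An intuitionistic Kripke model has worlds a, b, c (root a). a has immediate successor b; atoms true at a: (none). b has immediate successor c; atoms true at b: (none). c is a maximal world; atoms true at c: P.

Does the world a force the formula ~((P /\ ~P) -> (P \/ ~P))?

No

a ||-/- ~((P /\ ~P) -> (P \/ ~P)) since a is accessible from a and a ||- (P /\ ~P) -> (P \/ ~P).
a ||- (P /\ ~P) -> (P \/ ~P) vacuously: no world accessible from a forces the antecedent P /\ ~P.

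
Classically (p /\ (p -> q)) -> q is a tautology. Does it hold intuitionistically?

This is modus ponens in implicational form, which is intuitionistically derivable.
If a world forces p and p -> q, then applying the implication at that world (which is accessible from itself) gives q.

Yes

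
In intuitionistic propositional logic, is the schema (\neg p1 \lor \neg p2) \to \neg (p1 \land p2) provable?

Yes

This is a constructively valid De Morgan direction (disjunction of negations to negated conjunction), which is intuitionistically derivable.
If \neg p1 holds at a world then no accessible world forces p1, hence none forces p1 \land p2; likewise for \neg p2.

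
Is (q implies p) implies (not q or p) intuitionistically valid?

No

This is the material-implication-as-disjunction principle, which is not intuitionistically valid.
A Kripke countermodel: worlds u, v; order generated by u <= v; atoms true at each world — u:{}; v:{p,q}.
u does not force (q implies p) implies (not q or p): already at u itself, u forces q implies p but u does not force not q or p.
u does not force not q or p: neither disjunct is forced at u.
u does not force not q since v is accessible from u and v forces q.
So the root u does not force the formula.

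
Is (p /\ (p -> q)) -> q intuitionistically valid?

This is modus ponens in implicational form, which is intuitionistically derivable.
If a world forces p and p -> q, then applying the implication at that world (which is accessible from itself) gives q.

Yes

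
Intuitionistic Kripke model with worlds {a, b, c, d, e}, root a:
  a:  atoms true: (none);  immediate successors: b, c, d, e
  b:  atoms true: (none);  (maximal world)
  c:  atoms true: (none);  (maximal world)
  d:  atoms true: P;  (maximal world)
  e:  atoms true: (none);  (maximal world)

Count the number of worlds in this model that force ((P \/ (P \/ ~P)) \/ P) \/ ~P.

a: does not force it — a ||-/- ((P \/ (P \/ ~P)) \/ P) \/ ~P: neither disjunct is forced at a.
b: forces it.
c: forces it.
d: forces it.
e: forces it.
Worlds forcing the formula: {b, c, d, e}.

4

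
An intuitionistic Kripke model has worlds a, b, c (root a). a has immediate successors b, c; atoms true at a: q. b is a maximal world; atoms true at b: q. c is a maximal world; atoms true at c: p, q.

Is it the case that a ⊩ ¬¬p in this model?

a ⊮ ¬¬p since b is accessible from a and b ⊩ ¬p.
b ⊩ ¬p: no world accessible from b forces p.

No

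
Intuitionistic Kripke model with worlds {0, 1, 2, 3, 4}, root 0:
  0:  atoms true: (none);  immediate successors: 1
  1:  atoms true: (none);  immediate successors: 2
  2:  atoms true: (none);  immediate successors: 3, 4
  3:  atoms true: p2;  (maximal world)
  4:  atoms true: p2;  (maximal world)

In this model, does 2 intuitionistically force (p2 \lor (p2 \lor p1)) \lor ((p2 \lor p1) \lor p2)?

No

2 \nVdash (p2 \lor (p2 \lor p1)) \lor ((p2 \lor p1) \lor p2): neither disjunct is forced at 2.
2 \nVdash p2 \lor (p2 \lor p1): neither disjunct is forced at 2.
2 lacks atom p2, so 2 \nVdash p2.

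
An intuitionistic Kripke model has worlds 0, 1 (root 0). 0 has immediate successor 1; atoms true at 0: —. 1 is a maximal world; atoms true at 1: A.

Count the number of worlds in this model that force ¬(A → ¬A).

2

0: forces it.
1: forces it.
Worlds forcing the formula: {0, 1}.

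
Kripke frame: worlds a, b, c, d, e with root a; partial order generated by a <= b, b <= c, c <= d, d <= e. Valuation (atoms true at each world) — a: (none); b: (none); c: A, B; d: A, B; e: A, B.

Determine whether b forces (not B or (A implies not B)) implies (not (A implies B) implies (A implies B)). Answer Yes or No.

b forces (not B or (A implies not B)) implies (not (A implies B) implies (A implies B)) vacuously: no world accessible from b forces the antecedent not B or (A implies not B).

Yes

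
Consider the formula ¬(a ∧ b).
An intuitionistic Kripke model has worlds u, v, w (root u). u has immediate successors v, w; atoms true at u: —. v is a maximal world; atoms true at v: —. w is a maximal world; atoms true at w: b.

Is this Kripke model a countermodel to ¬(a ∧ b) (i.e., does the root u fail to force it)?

u ⊩ ¬(a ∧ b): no world accessible from u forces a ∧ b.
So the root u forces ¬(a ∧ b); the model is not a countermodel.

No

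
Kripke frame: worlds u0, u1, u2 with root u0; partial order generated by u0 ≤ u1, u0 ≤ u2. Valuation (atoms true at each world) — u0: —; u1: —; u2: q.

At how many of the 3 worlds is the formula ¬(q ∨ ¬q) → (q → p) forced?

3

u0: forces it.
u1: forces it.
u2: forces it.
Worlds forcing the formula: {u0, u1, u2}.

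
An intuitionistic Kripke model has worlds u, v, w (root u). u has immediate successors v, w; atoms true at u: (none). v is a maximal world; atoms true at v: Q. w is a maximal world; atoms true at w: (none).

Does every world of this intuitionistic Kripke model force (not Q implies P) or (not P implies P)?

Not every world: u does not force (not Q implies P) or (not P implies P).
u does not force (not Q implies P) or (not P implies P): neither disjunct is forced at u.
u does not force not Q implies P: at the accessible world w, w forces not Q but w does not force P.
w lacks atom P, so w does not force P.

No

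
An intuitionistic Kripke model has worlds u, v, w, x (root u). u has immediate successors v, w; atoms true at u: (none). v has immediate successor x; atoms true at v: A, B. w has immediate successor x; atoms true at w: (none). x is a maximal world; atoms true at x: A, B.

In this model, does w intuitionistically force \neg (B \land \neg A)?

Yes

w \Vdash \neg (B \land \neg A): no world accessible from w forces B \land \neg A.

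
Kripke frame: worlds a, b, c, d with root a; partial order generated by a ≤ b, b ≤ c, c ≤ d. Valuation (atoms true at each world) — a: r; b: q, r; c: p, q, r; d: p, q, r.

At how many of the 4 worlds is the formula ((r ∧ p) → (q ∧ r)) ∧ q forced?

a: does not force it — a ⊮ ((r ∧ p) → (q ∧ r)) ∧ q since a fails q.
b: forces it.
c: forces it.
d: forces it.
Worlds forcing the formula: {b, c, d}.

3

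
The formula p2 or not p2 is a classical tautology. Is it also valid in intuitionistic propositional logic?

No

This is the law of excluded middle, which is not intuitionistically valid.
A Kripke countermodel: worlds s0, s1; order generated by s0 <= s1; atoms true at each world — s0:{}; s1:{p2}.
s0 does not force p2 or not p2: neither disjunct is forced at s0.
s0 lacks atom p2, so s0 does not force p2.
So the root s0 does not force the formula.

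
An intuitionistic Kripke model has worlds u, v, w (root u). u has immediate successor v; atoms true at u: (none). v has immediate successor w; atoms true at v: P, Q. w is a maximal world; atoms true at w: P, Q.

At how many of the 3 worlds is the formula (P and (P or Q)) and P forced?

2

u: does not force it — u does not force (P and (P or Q)) and P since u fails P and (P or Q).
v: forces it.
w: forces it.
Worlds forcing the formula: {v, w}.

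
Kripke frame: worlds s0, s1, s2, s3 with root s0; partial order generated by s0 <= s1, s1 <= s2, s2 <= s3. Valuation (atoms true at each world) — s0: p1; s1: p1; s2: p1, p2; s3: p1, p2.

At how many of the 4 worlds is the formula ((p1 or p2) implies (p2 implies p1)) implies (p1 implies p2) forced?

s0: does not force it — s0 does not force ((p1 or p2) implies (p2 implies p1)) implies (p1 implies p2): already at s0 itself, s0 forces (p1 or p2) implies (p2 implies p1) but s0 does not force p1 implies p2.
s1: does not force it — s1 does not force ((p1 or p2) implies (p2 implies p1)) implies (p1 implies p2): already at s1 itself, s1 forces (p1 or p2) implies (p2 implies p1) but s1 does not force p1 implies p2.
s2: forces it.
s3: forces it.
Worlds forcing the formula: {s2, s3}.

2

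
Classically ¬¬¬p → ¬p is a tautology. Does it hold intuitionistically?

Yes

This is triple-negation reduction, which is intuitionistically derivable.
Assume ¬¬¬p and suppose p. Then ¬¬p (double-negation introduction), contradicting ¬¬¬p. So ¬p.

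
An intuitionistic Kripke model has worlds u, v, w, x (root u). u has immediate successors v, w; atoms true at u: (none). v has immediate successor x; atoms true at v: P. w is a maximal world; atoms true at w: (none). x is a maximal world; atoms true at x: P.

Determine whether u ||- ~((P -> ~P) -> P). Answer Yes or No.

No

u ||-/- ~((P -> ~P) -> P) since v is accessible from u and v ||- (P -> ~P) -> P.
v ||- (P -> ~P) -> P vacuously: no world accessible from v forces the antecedent P -> ~P.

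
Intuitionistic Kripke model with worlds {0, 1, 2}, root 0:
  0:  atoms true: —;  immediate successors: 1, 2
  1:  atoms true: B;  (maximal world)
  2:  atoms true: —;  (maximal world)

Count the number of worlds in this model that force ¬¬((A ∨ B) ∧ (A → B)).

0: does not force it — 0 ⊮ ¬¬((A ∨ B) ∧ (A → B)) since 2 is accessible from 0 and 2 ⊩ ¬((A ∨ B) ∧ (A → B)).
1: forces it.
2: does not force it.
Worlds forcing the formula: {1}.

1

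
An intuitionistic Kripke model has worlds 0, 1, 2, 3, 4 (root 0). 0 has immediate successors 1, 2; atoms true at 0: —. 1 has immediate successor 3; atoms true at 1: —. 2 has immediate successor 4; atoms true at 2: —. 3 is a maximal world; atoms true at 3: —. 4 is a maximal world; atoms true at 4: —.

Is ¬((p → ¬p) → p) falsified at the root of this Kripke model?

No

0 ⊩ ¬((p → ¬p) → p): no world accessible from 0 forces (p → ¬p) → p.
So the root 0 forces ¬((p → ¬p) → p); the model is not a countermodel.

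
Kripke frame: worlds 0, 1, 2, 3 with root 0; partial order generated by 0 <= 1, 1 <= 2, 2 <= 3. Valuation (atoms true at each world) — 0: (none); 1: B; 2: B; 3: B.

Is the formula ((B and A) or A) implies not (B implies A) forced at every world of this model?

0 forces ((B and A) or A) implies not (B implies A) vacuously: no world accessible from 0 forces the antecedent (B and A) or A.
Since the root 0 forces ((B and A) or A) implies not (B implies A) and forcing is persistent (monotone upward), every world forces it.

Yes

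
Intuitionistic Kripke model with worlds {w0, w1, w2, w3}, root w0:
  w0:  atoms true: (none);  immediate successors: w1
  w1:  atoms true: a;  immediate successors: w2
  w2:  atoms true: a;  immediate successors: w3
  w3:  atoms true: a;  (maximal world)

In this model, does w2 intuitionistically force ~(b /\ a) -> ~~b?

w2 ||-/- ~(b /\ a) -> ~~b: already at w2 itself, w2 ||- ~(b /\ a) but w2 ||-/- ~~b.
w2 ||-/- ~~b since w2 is accessible from w2 and w2 ||- ~b.
w2 ||- ~b: no world accessible from w2 forces b.

No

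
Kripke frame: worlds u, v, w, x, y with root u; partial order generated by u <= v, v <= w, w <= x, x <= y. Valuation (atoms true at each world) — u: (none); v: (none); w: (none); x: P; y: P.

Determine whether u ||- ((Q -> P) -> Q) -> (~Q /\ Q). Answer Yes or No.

Yes

u ||- ((Q -> P) -> Q) -> (~Q /\ Q) vacuously: no world accessible from u forces the antecedent (Q -> P) -> Q.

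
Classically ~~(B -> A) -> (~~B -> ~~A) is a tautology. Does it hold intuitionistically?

This is the distribution of double negation over implication, which is intuitionistically derivable.
Assume ~~(B -> A) and ~~B; suppose ~A. Then B -> A would give ~B (by contraposition), contradicting ~~B; so ~(B -> A), contradicting ~~(B -> A). Hence ~~A.

Yes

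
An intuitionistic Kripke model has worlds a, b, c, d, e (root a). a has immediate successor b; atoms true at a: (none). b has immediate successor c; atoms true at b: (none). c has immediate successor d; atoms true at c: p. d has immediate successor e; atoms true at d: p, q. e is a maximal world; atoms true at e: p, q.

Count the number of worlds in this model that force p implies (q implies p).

a: forces it.
b: forces it.
c: forces it.
d: forces it.
e: forces it.
Worlds forcing the formula: {a, b, c, d, e}.

5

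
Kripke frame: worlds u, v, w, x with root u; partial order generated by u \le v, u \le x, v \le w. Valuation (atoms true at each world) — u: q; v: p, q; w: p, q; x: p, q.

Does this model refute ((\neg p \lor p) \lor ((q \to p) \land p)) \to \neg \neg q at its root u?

u \Vdash ((\neg p \lor p) \lor ((q \to p) \land p)) \to \neg \neg q: every world accessible from u that forces (\neg p \lor p) \lor ((q \to p) \land p) (namely v, w, x) also forces \neg \neg q.
So the root u forces ((\neg p \lor p) \lor ((q \to p) \land p)) \to \neg \neg q; the model is not a countermodel.

No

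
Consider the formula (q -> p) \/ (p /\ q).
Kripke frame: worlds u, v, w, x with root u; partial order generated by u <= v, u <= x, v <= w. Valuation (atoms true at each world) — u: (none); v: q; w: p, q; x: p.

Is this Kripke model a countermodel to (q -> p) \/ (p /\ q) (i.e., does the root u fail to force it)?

u ||-/- (q -> p) \/ (p /\ q): neither disjunct is forced at u.
u ||-/- q -> p: at the accessible world v, v ||- q but v ||-/- p.
v lacks atom p, so v ||-/- p.
So the root u does not force (q -> p) \/ (p /\ q); the model is a countermodel.

Yes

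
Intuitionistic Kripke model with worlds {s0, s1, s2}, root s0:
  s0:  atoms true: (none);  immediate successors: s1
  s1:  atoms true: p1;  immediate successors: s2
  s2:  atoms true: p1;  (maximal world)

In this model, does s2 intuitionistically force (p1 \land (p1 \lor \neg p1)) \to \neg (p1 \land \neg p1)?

Yes

s2 \Vdash (p1 \land (p1 \lor \neg p1)) \to \neg (p1 \land \neg p1): every world accessible from s2 that forces p1 \land (p1 \lor \neg p1) (namely s2) also forces \neg (p1 \land \neg p1).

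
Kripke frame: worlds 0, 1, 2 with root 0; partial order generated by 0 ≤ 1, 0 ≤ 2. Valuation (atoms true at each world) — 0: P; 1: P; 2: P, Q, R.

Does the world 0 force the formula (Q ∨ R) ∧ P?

No

0 ⊮ (Q ∨ R) ∧ P since 0 fails Q ∨ R.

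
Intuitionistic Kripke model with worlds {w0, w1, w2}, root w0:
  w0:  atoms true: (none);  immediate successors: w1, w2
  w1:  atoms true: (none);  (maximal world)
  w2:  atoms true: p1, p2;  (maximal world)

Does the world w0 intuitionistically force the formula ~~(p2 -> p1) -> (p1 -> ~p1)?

No

w0 ||-/- ~~(p2 -> p1) -> (p1 -> ~p1): already at w0 itself, w0 ||- ~~(p2 -> p1) but w0 ||-/- p1 -> ~p1.
w0 ||-/- p1 -> ~p1: at the accessible world w2, w2 ||- p1 but w2 ||-/- ~p1.
w2 ||-/- ~p1 since w2 is accessible from w2 and w2 ||- p1.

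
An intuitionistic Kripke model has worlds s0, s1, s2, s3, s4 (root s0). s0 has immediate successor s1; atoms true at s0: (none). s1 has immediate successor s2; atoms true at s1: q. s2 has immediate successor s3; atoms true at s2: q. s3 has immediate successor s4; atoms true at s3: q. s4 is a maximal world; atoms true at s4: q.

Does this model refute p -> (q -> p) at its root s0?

s0 ||- p -> (q -> p) vacuously: no world accessible from s0 forces the antecedent p.
So the root s0 forces p -> (q -> p); the model is not a countermodel.

No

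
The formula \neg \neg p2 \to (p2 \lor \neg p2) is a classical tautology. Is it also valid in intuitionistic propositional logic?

No

This is a variant of double-negation elimination (deriving excluded middle from double negation), which is not intuitionistically valid.
A Kripke countermodel: worlds a, b; order generated by a \le b; atoms true at each world — a:{}; b:{p2}.
a \nVdash \neg \neg p2 \to (p2 \lor \neg p2): already at a itself, a \Vdash \neg \neg p2 but a \nVdash p2 \lor \neg p2.
a \nVdash p2 \lor \neg p2: neither disjunct is forced at a.
a lacks atom p2, so a \nVdash p2.
So the root a does not force the formula.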